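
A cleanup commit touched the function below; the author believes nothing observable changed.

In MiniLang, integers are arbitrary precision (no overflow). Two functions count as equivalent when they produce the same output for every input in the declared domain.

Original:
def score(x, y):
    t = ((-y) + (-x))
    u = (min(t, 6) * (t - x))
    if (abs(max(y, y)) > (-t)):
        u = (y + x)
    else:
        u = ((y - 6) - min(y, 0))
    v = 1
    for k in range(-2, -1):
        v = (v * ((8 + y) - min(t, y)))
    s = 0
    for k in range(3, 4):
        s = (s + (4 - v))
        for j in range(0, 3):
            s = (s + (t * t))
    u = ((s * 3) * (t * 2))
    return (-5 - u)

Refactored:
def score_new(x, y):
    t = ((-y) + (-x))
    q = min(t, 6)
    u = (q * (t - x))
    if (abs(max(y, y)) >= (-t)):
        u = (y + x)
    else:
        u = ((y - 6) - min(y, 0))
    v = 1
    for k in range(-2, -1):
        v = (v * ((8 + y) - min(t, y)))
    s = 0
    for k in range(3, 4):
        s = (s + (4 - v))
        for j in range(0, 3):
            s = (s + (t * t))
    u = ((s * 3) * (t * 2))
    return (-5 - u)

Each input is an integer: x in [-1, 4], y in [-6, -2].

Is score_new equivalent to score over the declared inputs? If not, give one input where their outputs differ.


Equivalent. The suspicious edit (`(abs(max(y, y)) > (-t))` became `(abs(max(y, y)) >= (-t))`) never changes the result for any input inside the declared domain.
Across all 30 domain points the two functions coincide.
Spot check at x=3, y=-2 — score: t=-1, then u=4, then (abs(max(y, y)) > (-t)) is true, then u=1, then v=1, then (k=-2), then v=8, then s=0, then (k=3), then s=-4, then (j=0), then s=-3, then (j=1), then s=-2, then (j=2), then s=-1, then u=6, then returns -11. score_new: t=-1, then q=-1, then u=4, then (abs(max(y, y)) >= (-t)) is true, then u=1, then v=1, then (k=-2), then v=8, then s=0, then (k=3), then s=-4, then (j=0), then s=-3, then (j=1), then s=-2, then (j=2), then s=-1, then u=6, then returns -11. Both give -11.
verdict: equivalent


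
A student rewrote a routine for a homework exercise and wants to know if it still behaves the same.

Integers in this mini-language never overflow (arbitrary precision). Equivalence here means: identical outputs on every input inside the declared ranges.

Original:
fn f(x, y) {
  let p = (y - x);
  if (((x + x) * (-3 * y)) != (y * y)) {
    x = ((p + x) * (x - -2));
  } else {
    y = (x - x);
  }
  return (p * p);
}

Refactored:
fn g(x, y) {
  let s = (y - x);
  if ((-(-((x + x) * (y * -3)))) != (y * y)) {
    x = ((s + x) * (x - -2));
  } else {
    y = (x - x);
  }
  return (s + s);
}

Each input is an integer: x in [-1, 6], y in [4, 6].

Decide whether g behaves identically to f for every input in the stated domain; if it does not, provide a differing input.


Consider the input x=-1, y=4.
f: p = 5; (((x + x) * (-3 * y)) != (y * y)) -> true; x = 4; return 25
g: s = 5; ((-(-((x + x) * (y * -3)))) != (y * y)) -> true; x = 4; return 10
25 vs 10 — the two versions disagree here.
verdict: not equivalent; witness: x=-1, y=4


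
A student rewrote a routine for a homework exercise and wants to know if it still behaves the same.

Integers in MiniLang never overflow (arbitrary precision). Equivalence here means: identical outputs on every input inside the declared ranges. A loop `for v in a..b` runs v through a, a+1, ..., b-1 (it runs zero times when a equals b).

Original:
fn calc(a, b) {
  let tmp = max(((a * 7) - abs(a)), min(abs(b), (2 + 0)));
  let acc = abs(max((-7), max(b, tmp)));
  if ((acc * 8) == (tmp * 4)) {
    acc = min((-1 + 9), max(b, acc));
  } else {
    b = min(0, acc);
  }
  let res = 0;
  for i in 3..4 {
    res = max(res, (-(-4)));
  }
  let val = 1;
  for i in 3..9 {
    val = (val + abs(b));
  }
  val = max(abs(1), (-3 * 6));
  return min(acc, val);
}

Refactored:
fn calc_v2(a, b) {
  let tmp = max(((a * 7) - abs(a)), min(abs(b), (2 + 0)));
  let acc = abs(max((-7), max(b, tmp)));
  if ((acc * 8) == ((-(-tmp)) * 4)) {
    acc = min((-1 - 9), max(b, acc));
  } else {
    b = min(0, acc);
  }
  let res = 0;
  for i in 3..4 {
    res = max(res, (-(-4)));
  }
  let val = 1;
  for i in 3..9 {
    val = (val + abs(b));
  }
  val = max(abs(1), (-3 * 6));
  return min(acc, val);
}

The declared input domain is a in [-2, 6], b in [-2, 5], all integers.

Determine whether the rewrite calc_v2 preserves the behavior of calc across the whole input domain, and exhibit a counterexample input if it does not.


Run the pair on a=-2, b=0.
calc: tmp becomes 0; next acc becomes 0; next ((acc * 8) == (tmp * 4)) evaluates to true; next acc becomes 0; next res becomes 0; next at i=3:; next res becomes 4; next val becomes 1; next at i=3:; next val becomes 1; next at i=4:; next val becomes 1; next at i=5:; next val becomes 1; next at i=6:; next val becomes 1; next at i=7:; next val becomes 1; next at i=8:; next val becomes 1; next val becomes 1; next final value 0
calc_v2: tmp becomes 0; next acc becomes 0; next ((acc * 8) == ((-(-tmp)) * 4)) evaluates to true; next acc becomes -10; next res becomes 0; next at i=3:; next res becomes 4; next val becomes 1; next at i=3:; next val becomes 1; next at i=4:; next val becomes 1; next at i=5:; next val becomes 1; next at i=6:; next val becomes 1; next at i=7:; next val becomes 1; next at i=8:; next val becomes 1; next val becomes 1; next final value -10
0 and -10 differ, so these are not the same function on this domain.
verdict: not equivalent; witness: a=-2, b=0


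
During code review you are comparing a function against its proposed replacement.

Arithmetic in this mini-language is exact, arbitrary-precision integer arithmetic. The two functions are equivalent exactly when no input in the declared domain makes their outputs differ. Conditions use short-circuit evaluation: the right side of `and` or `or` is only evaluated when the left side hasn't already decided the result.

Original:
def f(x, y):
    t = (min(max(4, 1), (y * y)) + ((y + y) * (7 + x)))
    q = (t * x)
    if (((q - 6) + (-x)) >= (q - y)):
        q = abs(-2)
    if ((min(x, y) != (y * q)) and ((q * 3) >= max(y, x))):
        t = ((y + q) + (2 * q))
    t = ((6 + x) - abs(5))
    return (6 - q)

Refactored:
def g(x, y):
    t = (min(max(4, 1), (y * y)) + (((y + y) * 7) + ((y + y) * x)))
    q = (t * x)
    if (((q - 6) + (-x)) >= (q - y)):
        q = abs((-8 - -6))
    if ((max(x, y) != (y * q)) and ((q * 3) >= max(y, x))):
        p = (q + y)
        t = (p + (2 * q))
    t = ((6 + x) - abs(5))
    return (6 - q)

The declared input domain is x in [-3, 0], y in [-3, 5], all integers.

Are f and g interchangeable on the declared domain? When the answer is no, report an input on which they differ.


The one real change (`min(x, y)` became `max(x, y)`) has no effect anywhere in the declared ranges.
One worked example (x=-3, y=4) — f: t=36, then q=-108, then (((q - 6) + (-x)) >= (q - y)) is true, then q=2, then ((min(x, y) != (y * q)) and ((q * 3) >= max(y, x))) is true, then t=10, then t=-2, then returns 4; g: t=36, then q=-108, then (((q - 6) + (-x)) >= (q - y)) is true, then q=2, then ((max(x, y) != (y * q)) and ((q * 3) >= max(y, x))) is true, then p=6, then t=10, then t=-2, then returns 4; agreement on 4.
Every one of the 36 inputs gives matching results.
verdict: equivalent


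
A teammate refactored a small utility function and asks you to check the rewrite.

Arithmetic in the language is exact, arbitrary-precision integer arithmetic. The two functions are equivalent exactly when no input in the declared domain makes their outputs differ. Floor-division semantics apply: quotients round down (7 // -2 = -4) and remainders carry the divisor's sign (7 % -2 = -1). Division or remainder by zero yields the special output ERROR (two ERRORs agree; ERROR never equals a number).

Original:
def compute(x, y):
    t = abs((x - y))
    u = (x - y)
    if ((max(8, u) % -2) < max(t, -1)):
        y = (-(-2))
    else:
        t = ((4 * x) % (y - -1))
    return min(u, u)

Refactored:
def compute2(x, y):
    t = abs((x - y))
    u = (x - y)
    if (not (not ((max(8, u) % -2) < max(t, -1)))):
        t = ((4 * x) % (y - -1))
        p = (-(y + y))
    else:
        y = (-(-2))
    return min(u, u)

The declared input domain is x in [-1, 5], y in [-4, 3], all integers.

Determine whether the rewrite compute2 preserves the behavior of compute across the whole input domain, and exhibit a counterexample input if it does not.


Not equivalent: x=-1, y=-1 separates them (ERROR vs 0).
compute: t=0, then u=0, then ((max(8, u) % -2) < max(t, -1)) is false, then a zero divisor aborts: ERROR
compute2: t=0, then u=0, then (not (not ((max(8, u) % -2) < max(t, -1)))) is false, then y=2, then returns 0
verdict: not equivalent; witness: x=-1, y=-1


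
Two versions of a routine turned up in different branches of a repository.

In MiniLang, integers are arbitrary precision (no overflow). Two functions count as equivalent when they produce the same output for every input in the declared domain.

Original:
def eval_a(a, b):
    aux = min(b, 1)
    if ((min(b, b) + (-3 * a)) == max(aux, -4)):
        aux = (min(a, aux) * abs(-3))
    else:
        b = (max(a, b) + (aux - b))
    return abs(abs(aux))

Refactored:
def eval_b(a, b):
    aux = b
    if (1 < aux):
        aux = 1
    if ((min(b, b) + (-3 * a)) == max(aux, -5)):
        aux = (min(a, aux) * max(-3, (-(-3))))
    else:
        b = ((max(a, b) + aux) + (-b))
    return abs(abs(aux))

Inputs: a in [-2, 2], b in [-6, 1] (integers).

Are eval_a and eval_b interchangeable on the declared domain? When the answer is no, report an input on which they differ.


Run the pair on a=0, b=-5.
eval_a: aux becomes -5; next ((min(b, b) + (-3 * a)) == max(aux, -4)) evaluates to false; next b becomes 0; next final value 5
eval_b: aux becomes -5; next (1 < aux) evaluates to false; next ((min(b, b) + (-3 * a)) == max(aux, -5)) evaluates to true; next aux becomes -15; next final value 15
5 vs 15 — the two versions disagree here.
verdict: not equivalent; witness: a=0, b=-5


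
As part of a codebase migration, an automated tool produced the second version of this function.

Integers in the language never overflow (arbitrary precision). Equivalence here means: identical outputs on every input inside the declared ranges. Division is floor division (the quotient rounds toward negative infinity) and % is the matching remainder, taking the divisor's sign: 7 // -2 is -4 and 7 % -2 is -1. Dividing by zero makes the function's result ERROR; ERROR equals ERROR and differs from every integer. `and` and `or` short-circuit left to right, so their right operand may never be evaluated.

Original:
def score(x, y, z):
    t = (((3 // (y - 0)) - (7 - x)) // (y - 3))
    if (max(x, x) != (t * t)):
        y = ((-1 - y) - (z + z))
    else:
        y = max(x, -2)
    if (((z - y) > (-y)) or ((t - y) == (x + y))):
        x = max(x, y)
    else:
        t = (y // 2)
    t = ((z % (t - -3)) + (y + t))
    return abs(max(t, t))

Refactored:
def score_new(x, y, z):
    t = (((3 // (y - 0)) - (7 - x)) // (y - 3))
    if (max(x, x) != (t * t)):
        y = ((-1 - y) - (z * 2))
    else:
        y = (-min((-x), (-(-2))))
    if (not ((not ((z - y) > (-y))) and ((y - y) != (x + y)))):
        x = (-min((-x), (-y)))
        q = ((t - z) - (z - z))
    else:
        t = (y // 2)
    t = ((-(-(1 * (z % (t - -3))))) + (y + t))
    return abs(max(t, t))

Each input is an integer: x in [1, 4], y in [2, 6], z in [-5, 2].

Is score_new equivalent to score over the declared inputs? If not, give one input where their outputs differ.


Not equivalent: x=1, y=2, z=-1 separates them (1 vs 11).
score: t becomes 5; next (max(x, x) != (t * t)) evaluates to true; next y becomes -1; next (((z - y) > (-y)) or ((t - y) == (x + y))) evaluates to false; next t becomes -1; next t becomes -1; next final value 1
score_new: t becomes 5; next (max(x, x) != (t * t)) evaluates to true; next y becomes -1; next (not ((not ((z - y) > (-y))) and ((y - y) != (x + y)))) evaluates to true; next x becomes 1; next q becomes 6; next t becomes 11; next final value 11
verdict: not equivalent; witness: x=1, y=2, z=-1


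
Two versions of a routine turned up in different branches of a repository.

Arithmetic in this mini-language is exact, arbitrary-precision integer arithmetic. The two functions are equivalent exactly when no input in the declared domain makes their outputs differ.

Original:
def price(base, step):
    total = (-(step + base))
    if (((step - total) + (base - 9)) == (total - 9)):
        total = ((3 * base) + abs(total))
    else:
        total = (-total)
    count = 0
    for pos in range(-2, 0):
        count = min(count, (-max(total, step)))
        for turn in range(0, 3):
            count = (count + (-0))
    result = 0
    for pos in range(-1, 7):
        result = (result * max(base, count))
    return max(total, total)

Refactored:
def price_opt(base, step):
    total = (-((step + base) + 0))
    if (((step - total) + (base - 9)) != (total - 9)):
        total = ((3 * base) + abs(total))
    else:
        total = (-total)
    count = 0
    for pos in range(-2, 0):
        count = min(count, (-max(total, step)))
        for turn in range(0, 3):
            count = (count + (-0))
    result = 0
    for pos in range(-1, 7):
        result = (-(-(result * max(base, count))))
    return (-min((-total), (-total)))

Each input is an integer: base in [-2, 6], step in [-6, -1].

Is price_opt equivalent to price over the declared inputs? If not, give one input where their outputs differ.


The rewrite breaks on base=-2, step=-6, where the results are -8 and 2.
price: total becomes 8; next (((step - total) + (base - 9)) == (total - 9)) evaluates to false; next total becomes -8; next count becomes 0; next at pos=-2:; next count becomes 0; next at turn=0:; next count becomes 0; next at turn=1:; next count becomes 0; next at turn=2:; next count becomes 0; next at pos=-1:; next count becomes 0; next at turn=0:; next count becomes 0; next at turn=1:; next count becomes 0; next at turn=2:; next count becomes 0; next result becomes 0; next at pos=-1:; next result becomes 0; next at pos=0:; next result becomes 0; next at pos=1:; next result becomes 0; next at pos=2:; next result becomes 0; next at pos=3:; next result becomes 0; next at pos=4:; next result becomes 0; next at pos=5:; next result becomes 0; next at pos=6:; next result becomes 0; next final value -8
price_opt: total becomes 8; next (((step - total) + (base - 9)) != (total - 9)) evaluates to true; next total becomes 2; next count becomes 0; next at pos=-2:; next count becomes -2; next at turn=0:; next count becomes -2; next at turn=1:; next count becomes -2; next at turn=2:; next count becomes -2; next at pos=-1:; next count becomes -2; next at turn=0:; next count becomes -2; next at turn=1:; next count becomes -2; next at turn=2:; next count becomes -2; next result becomes 0; next at pos=-1:; next result becomes 0; next at pos=0:; next result becomes 0; next at pos=1:; next result becomes 0; next at pos=2:; next result becomes 0; next at pos=3:; next result becomes 0; next at pos=4:; next result becomes 0; next at pos=5:; next result becomes 0; next at pos=6:; next result becomes 0; next final value 2
verdict: not equivalent; witness: base=-2, step=-6


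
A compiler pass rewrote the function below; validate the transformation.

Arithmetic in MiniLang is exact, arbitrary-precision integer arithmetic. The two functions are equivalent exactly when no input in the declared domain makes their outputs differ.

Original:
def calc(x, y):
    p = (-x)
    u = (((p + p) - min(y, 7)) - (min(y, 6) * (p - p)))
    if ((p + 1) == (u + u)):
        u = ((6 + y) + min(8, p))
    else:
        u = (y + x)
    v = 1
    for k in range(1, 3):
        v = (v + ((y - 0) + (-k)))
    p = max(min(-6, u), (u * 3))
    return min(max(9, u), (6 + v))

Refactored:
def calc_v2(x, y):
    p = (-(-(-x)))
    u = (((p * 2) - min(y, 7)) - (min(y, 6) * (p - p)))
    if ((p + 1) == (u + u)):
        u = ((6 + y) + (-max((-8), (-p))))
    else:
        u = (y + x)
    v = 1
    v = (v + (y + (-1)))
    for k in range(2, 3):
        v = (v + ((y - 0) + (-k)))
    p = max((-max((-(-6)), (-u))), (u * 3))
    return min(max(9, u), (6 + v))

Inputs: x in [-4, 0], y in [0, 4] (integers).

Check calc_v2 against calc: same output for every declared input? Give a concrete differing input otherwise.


The two are interchangeable: statement counts differ; constant usage differs; loop structure differs; min/max/abs usage differs; arithmetic usage differs, and every declared input agrees.
Tracing x=-1, y=0: calc: p := 1 | u := 2 | ((p + 1) == (u + u)): false | u := -1 | v := 1 | iter k=1: | v := 0 | iter k=2: | v := -2 | p := -3 | result 4 | calc_v2: p := 1 | u := 2 | ((p + 1) == (u + u)): false | u := -1 | v := 1 | v := 0 | iter k=2: | v := -2 | p := -3 | result 4 — matching result 4.
Checked all 25 inputs in the declared domain: the outputs agree on every one.
verdict: equivalent


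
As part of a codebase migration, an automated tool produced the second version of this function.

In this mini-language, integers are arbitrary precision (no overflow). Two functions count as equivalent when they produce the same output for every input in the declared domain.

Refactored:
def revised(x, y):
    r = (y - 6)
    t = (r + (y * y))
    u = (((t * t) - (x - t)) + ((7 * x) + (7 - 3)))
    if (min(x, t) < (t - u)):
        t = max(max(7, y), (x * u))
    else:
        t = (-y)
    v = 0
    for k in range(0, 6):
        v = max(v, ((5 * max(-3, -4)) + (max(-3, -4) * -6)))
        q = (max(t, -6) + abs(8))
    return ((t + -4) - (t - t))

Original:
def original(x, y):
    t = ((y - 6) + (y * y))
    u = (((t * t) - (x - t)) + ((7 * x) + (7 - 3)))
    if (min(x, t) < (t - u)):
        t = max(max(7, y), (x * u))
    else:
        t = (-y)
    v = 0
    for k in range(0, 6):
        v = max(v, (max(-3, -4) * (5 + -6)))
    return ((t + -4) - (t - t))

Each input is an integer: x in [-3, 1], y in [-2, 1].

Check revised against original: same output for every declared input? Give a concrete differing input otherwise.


The two versions differ — the changes include statement counts differ, plus min/max/abs usage differs, plus constant usage differs, plus local variable names differ, plus arithmetic usage differs.
One worked example (x=-2, y=0) — original: t := -6 | u := 22 | (min(x, t) < (t - u)): false | t := 0 | v := 0 | iter k=0: | v := 3 | iter k=1: | v := 3 | iter k=2: | v := 3 | iter k=3: | v := 3 | iter k=4: | v := 3 | iter k=5: | v := 3 | result -4; revised: r := -6 | t := -6 | u := 22 | (min(x, t) < (t - u)): false | t := 0 | v := 0 | iter k=0: | v := 3 | q := 8 | iter k=1: | v := 3 | q := 8 | iter k=2: | v := 3 | q := 8 | iter k=3: | v := 3 | q := 8 | iter k=4: | v := 3 | q := 8 | iter k=5: | v := 3 | q := 8 | result -4; agreement on -4.
Every one of the 20 inputs gives matching results.
verdict: equivalent


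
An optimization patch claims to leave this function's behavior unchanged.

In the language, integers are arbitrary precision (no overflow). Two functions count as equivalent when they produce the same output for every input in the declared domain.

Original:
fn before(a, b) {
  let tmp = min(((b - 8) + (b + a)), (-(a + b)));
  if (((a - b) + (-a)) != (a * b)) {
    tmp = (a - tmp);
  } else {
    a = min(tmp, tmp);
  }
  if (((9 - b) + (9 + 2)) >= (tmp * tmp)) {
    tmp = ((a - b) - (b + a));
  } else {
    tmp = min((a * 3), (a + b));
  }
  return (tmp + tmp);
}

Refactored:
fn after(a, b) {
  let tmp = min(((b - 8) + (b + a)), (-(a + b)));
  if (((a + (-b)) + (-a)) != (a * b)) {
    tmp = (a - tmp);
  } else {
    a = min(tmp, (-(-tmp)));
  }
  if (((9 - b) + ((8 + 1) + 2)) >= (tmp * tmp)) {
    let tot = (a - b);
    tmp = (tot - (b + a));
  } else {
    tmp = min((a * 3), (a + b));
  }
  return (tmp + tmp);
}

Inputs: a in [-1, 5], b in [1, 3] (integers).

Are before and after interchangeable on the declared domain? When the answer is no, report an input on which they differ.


The two are interchangeable: arithmetic usage differs, and local variable names differ, and constant usage differs, and statement counts differ, and every declared input agrees.
Spot check at a=2, b=1 — before: tmp becomes -4; next (((a - b) + (-a)) != (a * b)) evaluates to true; next tmp becomes 6; next (((9 - b) + (9 + 2)) >= (tmp * tmp)) evaluates to false; next tmp becomes 3; next final value 6. after: tmp becomes -4; next (((a + (-b)) + (-a)) != (a * b)) evaluates to true; next tmp becomes 6; next (((9 - b) + ((8 + 1) + 2)) >= (tmp * tmp)) evaluates to false; next tmp becomes 3; next final value 6. Both give 6.
Across all 21 domain points the two functions coincide.
verdict: equivalent


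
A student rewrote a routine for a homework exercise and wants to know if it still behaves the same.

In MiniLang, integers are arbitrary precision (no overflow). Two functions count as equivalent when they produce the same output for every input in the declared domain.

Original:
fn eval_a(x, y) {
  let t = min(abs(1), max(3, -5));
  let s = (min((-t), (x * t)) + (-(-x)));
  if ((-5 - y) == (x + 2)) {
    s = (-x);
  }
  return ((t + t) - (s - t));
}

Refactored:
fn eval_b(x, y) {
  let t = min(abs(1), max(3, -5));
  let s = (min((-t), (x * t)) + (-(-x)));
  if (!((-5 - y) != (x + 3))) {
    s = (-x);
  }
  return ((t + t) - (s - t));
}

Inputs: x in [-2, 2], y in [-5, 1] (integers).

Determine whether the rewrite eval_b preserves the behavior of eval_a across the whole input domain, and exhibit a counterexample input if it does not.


The rewrite breaks on x=-2, y=-5, where the results are 1 and 7.
eval_a: t becomes 1; next s becomes -4; next ((-5 - y) == (x + 2)) evaluates to true; next s becomes 2; next final value 1
eval_b: t becomes 1; next s becomes -4; next (!((-5 - y) != (x + 3))) evaluates to false; next final value 7
verdict: not equivalent; witness: x=-2, y=-5


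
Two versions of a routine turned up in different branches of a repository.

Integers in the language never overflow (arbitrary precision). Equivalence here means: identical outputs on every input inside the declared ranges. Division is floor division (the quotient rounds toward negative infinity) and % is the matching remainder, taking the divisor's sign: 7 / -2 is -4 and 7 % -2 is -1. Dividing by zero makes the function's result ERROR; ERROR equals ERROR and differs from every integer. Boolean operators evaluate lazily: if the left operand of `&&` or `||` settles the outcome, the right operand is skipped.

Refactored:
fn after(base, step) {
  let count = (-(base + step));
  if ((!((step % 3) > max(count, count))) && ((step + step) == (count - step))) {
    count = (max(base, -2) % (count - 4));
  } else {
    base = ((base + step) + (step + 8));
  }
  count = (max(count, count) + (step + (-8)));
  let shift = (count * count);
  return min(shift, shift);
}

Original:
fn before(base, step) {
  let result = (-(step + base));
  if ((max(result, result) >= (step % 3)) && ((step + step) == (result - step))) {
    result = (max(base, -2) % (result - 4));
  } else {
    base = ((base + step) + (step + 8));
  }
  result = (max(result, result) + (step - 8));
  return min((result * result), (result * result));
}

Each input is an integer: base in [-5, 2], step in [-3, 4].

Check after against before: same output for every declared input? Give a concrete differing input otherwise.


Differences: local variable names differ, and statement counts differ, and arithmetic usage differs, and comparison usage differs, and boolean connective usage differs — yet all 64 inputs agree.
verdict: equivalent


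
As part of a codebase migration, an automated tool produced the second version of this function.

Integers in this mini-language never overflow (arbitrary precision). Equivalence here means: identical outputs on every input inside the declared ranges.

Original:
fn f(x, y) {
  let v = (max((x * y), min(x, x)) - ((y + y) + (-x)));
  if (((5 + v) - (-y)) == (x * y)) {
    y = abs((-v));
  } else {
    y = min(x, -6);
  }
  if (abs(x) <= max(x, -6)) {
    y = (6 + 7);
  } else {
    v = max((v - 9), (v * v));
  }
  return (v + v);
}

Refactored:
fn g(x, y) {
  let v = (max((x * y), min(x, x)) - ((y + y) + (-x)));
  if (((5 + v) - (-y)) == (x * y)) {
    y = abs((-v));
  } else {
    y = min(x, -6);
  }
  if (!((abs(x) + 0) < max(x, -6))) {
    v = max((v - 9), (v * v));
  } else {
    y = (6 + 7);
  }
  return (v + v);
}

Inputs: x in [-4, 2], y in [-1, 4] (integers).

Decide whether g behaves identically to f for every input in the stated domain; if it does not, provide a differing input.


Run the pair on x=0, y=-1.
f: v=2, then (((5 + v) - (-y)) == (x * y)) is false, then y=-6, then (abs(x) <= max(x, -6)) is true, then y=13, then returns 4
g: v=2, then (((5 + v) - (-y)) == (x * y)) is false, then y=-6, then (!((abs(x) + 0) < max(x, -6))) is true, then v=4, then returns 8
4 != 8, so the rewrite changes behavior.
verdict: not equivalent; witness: x=0, y=-1


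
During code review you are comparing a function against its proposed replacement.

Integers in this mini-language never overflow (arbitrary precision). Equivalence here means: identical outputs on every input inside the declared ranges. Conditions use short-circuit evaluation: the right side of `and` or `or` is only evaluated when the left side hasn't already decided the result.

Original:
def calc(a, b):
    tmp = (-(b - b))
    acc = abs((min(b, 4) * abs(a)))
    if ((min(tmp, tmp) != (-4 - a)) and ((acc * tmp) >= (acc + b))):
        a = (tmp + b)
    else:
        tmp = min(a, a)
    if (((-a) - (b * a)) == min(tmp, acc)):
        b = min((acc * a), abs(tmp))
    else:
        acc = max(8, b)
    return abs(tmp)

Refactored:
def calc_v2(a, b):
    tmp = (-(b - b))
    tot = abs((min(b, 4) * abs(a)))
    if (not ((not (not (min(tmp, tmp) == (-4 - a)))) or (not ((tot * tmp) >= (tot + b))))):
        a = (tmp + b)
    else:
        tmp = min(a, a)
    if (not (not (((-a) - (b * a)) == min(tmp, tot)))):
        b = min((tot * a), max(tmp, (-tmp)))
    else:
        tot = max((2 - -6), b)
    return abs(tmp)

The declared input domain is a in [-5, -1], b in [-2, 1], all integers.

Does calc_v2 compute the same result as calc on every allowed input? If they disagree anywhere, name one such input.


Side by side, the visible changes include: boolean connective usage differs; and constant usage differs; and comparison usage differs; and min/max/abs usage differs; and local variable names differ; and arithmetic usage differs.
Spot check at a=-2, b=-2 — calc: tmp becomes 0; next acc becomes 4; next ((min(tmp, tmp) != (-4 - a)) and ((acc * tmp) >= (acc + b))) evaluates to false; next tmp becomes -2; next (((-a) - (b * a)) == min(tmp, acc)) evaluates to true; next b becomes -8; next final value 2. calc_v2: tmp becomes 0; next tot becomes 4; next (not ((not (not (min(tmp, tmp) == (-4 - a)))) or (not ((tot * tmp) >= (tot + b))))) evaluates to false; next tmp becomes -2; next (not (not (((-a) - (b * a)) == min(tmp, tot)))) evaluates to true; next b becomes -8; next final value 2. Both give 2.
Checked all 20 inputs in the declared domain: the outputs agree on every one.
verdict: equivalent


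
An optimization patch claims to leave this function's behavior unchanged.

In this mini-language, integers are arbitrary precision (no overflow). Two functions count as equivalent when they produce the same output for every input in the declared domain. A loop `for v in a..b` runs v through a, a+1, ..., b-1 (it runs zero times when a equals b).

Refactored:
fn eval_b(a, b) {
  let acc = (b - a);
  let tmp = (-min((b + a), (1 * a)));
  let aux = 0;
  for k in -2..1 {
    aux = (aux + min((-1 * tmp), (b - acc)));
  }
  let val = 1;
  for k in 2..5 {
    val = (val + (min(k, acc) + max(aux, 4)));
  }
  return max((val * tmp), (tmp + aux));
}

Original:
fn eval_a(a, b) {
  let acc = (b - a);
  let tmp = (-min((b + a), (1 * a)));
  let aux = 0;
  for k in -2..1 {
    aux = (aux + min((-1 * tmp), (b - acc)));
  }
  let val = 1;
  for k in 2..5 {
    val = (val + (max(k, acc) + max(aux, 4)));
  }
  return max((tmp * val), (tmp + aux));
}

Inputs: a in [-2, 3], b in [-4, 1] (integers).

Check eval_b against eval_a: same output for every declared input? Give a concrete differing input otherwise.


Evaluate both at a=-2, b=-4.
eval_a: acc := -2 | tmp := 6 | aux := 0 | iter k=-2: | aux := -6 | iter k=-1: | aux := -12 | iter k=0: | aux := -18 | val := 1 | iter k=2: | val := 7 | iter k=3: | val := 14 | iter k=4: | val := 22 | result 132
eval_b: acc := -2 | tmp := 6 | aux := 0 | iter k=-2: | aux := -6 | iter k=-1: | aux := -12 | iter k=0: | aux := -18 | val := 1 | iter k=2: | val := 3 | iter k=3: | val := 5 | iter k=4: | val := 7 | result 42
132 and 42 differ, so these are not the same function on this domain.
verdict: not equivalent; witness: a=-2, b=-4


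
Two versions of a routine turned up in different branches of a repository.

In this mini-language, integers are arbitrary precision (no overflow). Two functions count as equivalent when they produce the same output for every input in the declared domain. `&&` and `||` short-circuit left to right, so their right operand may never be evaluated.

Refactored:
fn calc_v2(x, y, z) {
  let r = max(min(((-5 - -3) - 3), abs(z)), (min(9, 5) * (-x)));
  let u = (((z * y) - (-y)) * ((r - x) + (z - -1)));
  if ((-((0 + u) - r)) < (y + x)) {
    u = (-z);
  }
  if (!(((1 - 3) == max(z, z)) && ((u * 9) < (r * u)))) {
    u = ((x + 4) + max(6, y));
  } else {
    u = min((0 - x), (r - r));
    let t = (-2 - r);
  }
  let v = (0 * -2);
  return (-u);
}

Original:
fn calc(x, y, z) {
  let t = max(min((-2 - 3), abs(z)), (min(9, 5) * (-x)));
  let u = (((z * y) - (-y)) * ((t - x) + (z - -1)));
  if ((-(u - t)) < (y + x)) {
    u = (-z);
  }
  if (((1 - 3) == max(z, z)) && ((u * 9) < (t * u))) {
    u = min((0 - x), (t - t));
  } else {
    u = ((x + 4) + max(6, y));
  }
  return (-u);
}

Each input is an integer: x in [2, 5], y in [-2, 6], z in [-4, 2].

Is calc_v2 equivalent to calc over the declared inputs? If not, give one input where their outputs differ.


The two are interchangeable: local variable names differ; also boolean connective usage differs; also constant usage differs; also statement counts differ; also arithmetic usage differs, and every declared input agrees.
One worked example (x=4, y=3, z=1) — calc: t = -5; u = -42; ((-(u - t)) < (y + x)) -> false; (((1 - 3) == max(z, z)) && ((u * 9) < (t * u))) -> false; u = 14; return -14; calc_v2: r = -5; u = -42; ((-((0 + u) - r)) < (y + x)) -> false; (!(((1 - 3) == max(z, z)) && ((u * 9) < (r * u)))) -> true; u = 14; v = 0; return -14; agreement on -14.
Sweeping the whole domain (252 inputs) finds no disagreement.
verdict: equivalent


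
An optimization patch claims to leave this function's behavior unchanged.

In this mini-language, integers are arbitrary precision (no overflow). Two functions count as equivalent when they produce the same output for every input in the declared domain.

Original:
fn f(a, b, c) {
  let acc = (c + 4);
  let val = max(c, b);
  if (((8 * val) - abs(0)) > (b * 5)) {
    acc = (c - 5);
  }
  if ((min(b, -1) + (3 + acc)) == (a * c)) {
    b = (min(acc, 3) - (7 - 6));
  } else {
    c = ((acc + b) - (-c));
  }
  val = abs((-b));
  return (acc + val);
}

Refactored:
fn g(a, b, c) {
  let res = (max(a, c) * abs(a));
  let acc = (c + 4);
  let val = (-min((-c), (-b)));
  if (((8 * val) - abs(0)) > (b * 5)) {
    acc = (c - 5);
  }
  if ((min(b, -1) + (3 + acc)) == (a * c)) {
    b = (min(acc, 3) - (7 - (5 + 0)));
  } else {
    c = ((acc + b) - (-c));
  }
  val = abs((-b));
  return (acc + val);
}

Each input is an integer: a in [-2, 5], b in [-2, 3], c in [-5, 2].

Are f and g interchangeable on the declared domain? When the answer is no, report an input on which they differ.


Consider the input a=-2, b=-1, c=-2.
f: acc becomes 2; next val becomes -1; next (((8 * val) - abs(0)) > (b * 5)) evaluates to false; next ((min(b, -1) + (3 + acc)) == (a * c)) evaluates to true; next b becomes 1; next val becomes 1; next final value 3
g: res becomes -4; next acc becomes 2; next val becomes -1; next (((8 * val) - abs(0)) > (b * 5)) evaluates to false; next ((min(b, -1) + (3 + acc)) == (a * c)) evaluates to true; next b becomes 0; next val becomes 0; next final value 2
3 against 2: the behavior changed.
verdict: not equivalent; witness: a=-2, b=-1, c=-2


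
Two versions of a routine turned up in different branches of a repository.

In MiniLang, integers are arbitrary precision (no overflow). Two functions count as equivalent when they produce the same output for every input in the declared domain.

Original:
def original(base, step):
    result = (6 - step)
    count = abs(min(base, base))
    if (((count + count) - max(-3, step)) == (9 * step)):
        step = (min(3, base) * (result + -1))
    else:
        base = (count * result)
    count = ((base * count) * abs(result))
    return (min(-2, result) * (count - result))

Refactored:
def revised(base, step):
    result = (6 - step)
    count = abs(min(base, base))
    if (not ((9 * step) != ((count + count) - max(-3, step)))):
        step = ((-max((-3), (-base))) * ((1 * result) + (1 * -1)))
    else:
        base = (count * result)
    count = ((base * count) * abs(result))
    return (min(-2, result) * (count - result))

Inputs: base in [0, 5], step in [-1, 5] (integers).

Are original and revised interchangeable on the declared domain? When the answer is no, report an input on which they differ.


Comparing the listings, the differences include: comparison usage differs, arithmetic usage differs, constant usage differs, min/max/abs usage differs, boolean connective usage differs.
Spot check at base=2, step=4 — original: result=2, then count=2, then (((count + count) - max(-3, step)) == (9 * step)) is false, then base=4, then count=16, then returns -28. revised: result=2, then count=2, then (not ((9 * step) != ((count + count) - max(-3, step)))) is false, then base=4, then count=16, then returns -28. Both give -28.
Sweeping the whole domain (42 inputs) finds no disagreement.
verdict: equivalent


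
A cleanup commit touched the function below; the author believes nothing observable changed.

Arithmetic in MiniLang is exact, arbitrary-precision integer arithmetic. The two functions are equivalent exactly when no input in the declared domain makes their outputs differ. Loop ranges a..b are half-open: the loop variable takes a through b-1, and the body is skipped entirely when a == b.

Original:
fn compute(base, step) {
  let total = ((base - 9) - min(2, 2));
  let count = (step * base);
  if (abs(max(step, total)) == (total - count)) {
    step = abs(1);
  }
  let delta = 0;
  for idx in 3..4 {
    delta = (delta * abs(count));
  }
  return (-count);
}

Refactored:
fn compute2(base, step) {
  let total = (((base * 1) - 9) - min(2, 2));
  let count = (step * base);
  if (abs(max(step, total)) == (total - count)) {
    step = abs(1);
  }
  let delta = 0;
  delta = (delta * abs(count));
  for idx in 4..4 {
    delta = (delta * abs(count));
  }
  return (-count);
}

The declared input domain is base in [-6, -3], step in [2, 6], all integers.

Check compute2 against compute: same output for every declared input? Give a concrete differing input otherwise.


This is a faithful refactor — constant usage differs; and loop structure differs; and arithmetic usage differs; and min/max/abs usage differs; and statement counts differ, but the computed results match everywhere.
One worked example (base=-5, step=5) — compute: total = -16; count = -25; (abs(max(step, total)) == (total - count)) -> false; delta = 0; [idx=3]; delta = 0; return 25; compute2: total = -16; count = -25; (abs(max(step, total)) == (total - count)) -> false; delta = 0; delta = 0; the idx loop: no iterations; return 25; agreement on 25.
An exhaustive pass over the 20 declared inputs shows identical outputs.
verdict: equivalent


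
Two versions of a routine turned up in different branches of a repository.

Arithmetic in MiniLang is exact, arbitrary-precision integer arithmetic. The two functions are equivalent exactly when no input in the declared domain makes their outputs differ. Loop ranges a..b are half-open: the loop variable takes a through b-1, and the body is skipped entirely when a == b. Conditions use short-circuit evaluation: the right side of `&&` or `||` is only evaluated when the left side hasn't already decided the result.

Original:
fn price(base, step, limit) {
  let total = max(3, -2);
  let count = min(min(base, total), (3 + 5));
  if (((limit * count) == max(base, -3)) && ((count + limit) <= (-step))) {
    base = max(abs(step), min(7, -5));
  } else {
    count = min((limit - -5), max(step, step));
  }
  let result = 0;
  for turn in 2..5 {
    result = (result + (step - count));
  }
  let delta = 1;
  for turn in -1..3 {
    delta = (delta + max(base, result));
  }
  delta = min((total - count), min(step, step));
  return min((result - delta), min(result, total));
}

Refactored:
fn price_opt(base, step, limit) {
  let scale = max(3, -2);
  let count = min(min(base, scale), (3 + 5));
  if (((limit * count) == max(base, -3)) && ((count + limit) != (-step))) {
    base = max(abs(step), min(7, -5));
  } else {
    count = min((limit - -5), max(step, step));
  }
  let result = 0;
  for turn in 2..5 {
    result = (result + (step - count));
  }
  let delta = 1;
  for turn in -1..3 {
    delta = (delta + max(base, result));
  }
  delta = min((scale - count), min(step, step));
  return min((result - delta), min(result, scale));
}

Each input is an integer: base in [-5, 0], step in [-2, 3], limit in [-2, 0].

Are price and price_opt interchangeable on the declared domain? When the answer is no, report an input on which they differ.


Not equivalent: base=0, step=1, limit=-1 separates them (2 vs -1).
price: total := 3 | count := 0 | (((limit * count) == max(base, -3)) && ((count + limit) <= (-step))): true | base := 1 | result := 0 | iter turn=2: | result := 1 | iter turn=3: | result := 2 | iter turn=4: | result := 3 | delta := 1 | iter turn=-1: | delta := 4 | iter turn=0: | delta := 7 | iter turn=1: | delta := 10 | iter turn=2: | delta := 13 | delta := 1 | result 2
price_opt: scale := 3 | count := 0 | (((limit * count) == max(base, -3)) && ((count + limit) != (-step))): false | count := 1 | result := 0 | iter turn=2: | result := 0 | iter turn=3: | result := 0 | iter turn=4: | result := 0 | delta := 1 | iter turn=-1: | delta := 1 | iter turn=0: | delta := 1 | iter turn=1: | delta := 1 | iter turn=2: | delta := 1 | delta := 1 | result -1
verdict: not equivalent; witness: base=0, step=1, limit=-1


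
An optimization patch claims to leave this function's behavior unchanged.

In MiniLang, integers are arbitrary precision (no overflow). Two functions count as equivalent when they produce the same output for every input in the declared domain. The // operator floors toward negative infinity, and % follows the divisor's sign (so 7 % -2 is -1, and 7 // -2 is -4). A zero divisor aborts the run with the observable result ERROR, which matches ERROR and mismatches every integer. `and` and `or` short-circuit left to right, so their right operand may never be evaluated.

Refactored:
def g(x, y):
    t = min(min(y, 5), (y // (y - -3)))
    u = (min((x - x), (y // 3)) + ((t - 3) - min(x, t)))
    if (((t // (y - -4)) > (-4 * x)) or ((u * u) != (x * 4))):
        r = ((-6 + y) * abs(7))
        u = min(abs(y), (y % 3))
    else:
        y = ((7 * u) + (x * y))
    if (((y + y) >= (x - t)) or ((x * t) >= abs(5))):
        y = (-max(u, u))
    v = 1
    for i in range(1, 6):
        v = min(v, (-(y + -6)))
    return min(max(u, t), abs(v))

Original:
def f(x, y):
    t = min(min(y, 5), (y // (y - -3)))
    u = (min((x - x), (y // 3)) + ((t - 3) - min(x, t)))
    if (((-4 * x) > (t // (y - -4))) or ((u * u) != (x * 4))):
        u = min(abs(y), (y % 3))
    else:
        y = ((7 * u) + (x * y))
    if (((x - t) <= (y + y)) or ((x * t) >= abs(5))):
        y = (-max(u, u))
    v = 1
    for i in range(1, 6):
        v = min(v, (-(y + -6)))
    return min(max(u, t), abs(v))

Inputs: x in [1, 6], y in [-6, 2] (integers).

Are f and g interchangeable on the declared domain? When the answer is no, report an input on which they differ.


x=4, y=-2 yields -2 from f but 1 from g.
verdict: not equivalent; witness: x=4, y=-2
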